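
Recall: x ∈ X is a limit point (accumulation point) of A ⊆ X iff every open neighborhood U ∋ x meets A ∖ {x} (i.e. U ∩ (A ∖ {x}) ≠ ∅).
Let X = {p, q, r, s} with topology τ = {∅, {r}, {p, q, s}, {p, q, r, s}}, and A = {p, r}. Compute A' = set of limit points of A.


A' = {q, s}

For each x ∈ X, list the open sets U ∈ τ with x ∈ U, then check whether U ∩ (A ∖ {x}) ≠ ∅ for every such U.
  x = p: open {p, q, s} ∋ x has {p, q, s} ∩ (A ∖ {p}) = ∅, so x is NOT a limit point.
  x = q: opens ∋ x are {p, q, s}, {p, q, r, s}; each meets A ∖ {q}, so x IS a limit point.
  x = r: open {r} ∋ x has {r} ∩ (A ∖ {r}) = ∅, so x is NOT a limit point.
  x = s: opens ∋ x are {p, q, s}, {p, q, r, s}; each meets A ∖ {s}, so x IS a limit point.
Collecting: A' = {q, s}.


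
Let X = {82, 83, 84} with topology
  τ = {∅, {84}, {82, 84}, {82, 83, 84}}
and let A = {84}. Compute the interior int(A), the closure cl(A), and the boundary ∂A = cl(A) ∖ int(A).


int(A) = {84}, cl(A) = {82, 83, 84}, ∂A = {82, 83}.

Closed sets in (X, τ) are complements of opens:
  closed(X, τ) = {∅, {83}, {82, 83}, {82, 83, 84}}.
int(A) = ⋃ {U ∈ τ : U ⊆ A}. Opens contained in A: ∅, {84}.
Taking the union of these: int(A) = {84}.
cl(A) = ⋂ {C closed : A ⊆ C}. Closed sets containing A: {82, 83, 84}.
Intersecting these: cl(A) = {82, 83, 84}.
∂A = cl(A) ∖ int(A) = {82, 83, 84} ∖ {84} = {82, 83}.


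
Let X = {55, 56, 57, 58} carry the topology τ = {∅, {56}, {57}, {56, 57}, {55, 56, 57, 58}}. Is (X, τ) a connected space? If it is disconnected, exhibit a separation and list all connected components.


(X, τ) is connected.

Find clopen sets (U ∈ τ with X ∖ U ∈ τ):
  U = ∅, X ∖ U = {55, 56, 57, 58} — both open, so U is clopen.
  U = {55, 56, 57, 58}, X ∖ U = ∅ — both open, so U is clopen.
Only trivial clopens (∅ and X) exist, so (X, τ) is connected.
Compute connected components by grouping points that agree on all clopens:
  component: {55, 56, 57, 58}


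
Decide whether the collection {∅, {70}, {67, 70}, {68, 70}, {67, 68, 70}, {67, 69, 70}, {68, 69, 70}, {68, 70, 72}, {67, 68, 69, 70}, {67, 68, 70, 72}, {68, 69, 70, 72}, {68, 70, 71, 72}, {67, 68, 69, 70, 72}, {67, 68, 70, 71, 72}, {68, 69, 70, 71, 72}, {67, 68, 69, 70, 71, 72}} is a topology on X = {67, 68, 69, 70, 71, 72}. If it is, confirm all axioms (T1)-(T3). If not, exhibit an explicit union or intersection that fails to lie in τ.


τ is NOT a topology on X.

Axiom (T1): ∅ ∈ τ? Yes; X ∈ τ? Yes.
Axiom (T2/T3): check pairwise unions and intersections of members of τ.
Counterexample for (T3): {67, 69, 70} ∩ {68, 69, 70} = {69, 70} ∉ τ. Therefore τ is NOT a topology.


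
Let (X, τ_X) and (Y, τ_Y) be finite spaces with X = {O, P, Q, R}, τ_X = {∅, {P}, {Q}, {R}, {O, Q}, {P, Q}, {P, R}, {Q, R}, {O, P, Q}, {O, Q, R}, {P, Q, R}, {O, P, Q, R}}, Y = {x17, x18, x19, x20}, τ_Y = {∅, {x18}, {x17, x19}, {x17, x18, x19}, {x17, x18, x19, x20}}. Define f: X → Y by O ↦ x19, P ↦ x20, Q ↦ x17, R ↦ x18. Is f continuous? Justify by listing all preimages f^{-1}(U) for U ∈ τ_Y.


f IS continuous.

Compute f^{-1}(U) for each U ∈ τ_Y:
  U = ∅: f^{-1}(U) = ∅ ∈ τ_X ✓.
  U = {x18}: f^{-1}(U) = {R} ∈ τ_X ✓.
  U = {x17, x19}: f^{-1}(U) = {O, Q} ∈ τ_X ✓.
  U = {x17, x18, x19}: f^{-1}(U) = {O, Q, R} ∈ τ_X ✓.
  U = {x17, x18, x19, x20}: f^{-1}(U) = {O, P, Q, R} ∈ τ_X ✓.
Every preimage lies in τ_X, so f IS continuous.


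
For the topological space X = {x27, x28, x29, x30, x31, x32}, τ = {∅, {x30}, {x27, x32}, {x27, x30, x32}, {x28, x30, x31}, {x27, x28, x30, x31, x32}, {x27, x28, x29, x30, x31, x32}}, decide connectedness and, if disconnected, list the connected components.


(X, τ) is connected.

Find clopen sets (U ∈ τ with X ∖ U ∈ τ):
  U = ∅, X ∖ U = {x27, x28, x29, x30, x31, x32} — both open, so U is clopen.
  U = {x27, x28, x29, x30, x31, x32}, X ∖ U = ∅ — both open, so U is clopen.
Only trivial clopens (∅ and X) exist, so (X, τ) is connected.
Compute connected components by grouping points that agree on all clopens:
  component: {x27, x28, x29, x30, x31, x32}


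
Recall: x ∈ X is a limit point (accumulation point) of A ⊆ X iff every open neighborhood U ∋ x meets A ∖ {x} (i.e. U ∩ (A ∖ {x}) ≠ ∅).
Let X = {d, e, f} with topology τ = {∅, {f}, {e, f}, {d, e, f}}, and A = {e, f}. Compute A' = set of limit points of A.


A' = {d, e}

For each x ∈ X, list the open sets U ∈ τ with x ∈ U, then check whether U ∩ (A ∖ {x}) ≠ ∅ for every such U.
  x = d: opens ∋ x are {d, e, f}; each meets A ∖ {d}, so x IS a limit point.
  x = e: opens ∋ x are {e, f}, {d, e, f}; each meets A ∖ {e}, so x IS a limit point.
  x = f: open {f} ∋ x has {f} ∩ (A ∖ {f}) = ∅, so x is NOT a limit point.
Collecting: A' = {d, e}.


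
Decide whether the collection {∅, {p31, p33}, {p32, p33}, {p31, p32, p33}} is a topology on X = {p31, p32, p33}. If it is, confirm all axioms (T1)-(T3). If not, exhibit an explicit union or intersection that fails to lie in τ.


τ is NOT a topology on X.

Axiom (T1): ∅ ∈ τ? Yes; X ∈ τ? Yes.
Axiom (T2/T3): check pairwise unions and intersections of members of τ.
Counterexample for (T3): {p31, p33} ∩ {p32, p33} = {p33} ∉ τ. Therefore τ is NOT a topology.


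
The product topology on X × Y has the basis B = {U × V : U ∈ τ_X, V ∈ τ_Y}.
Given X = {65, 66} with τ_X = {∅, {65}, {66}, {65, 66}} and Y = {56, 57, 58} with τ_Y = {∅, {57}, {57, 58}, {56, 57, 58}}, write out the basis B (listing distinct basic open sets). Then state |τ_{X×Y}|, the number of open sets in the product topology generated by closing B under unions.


Basis B = {∅ × ∅, {65} × {57}, {66} × {57}, {65} × {57, 58}, {65, 66} × {57}, {66} × {57, 58}, {65} × {56, 57, 58}, {66} × {56, 57, 58}, {65, 66} × {57, 58}, {65, 66} × {56, 57, 58}}; |τ_{X×Y}| = 16.

Enumerate products U × V with U ∈ τ_X, V ∈ τ_Y (deduplicated):
  ∅ × ∅ = {} (∅)
  {65} × {57} = {(65,57)}
  {66} × {57} = {(66,57)}
  {65} × {57, 58} = {(65,57), (65,58)}
  {65, 66} × {57} = {(65,57), (66,57)}
  {66} × {57, 58} = {(66,57), (66,58)}
  {65} × {56, 57, 58} = {(65,56), (65,57), (65,58)}
  {66} × {56, 57, 58} = {(66,56), (66,57), (66,58)}
  {65, 66} × {57, 58} = {(65,57), (65,58), (66,57), (66,58)}
  {65, 66} × {56, 57, 58} = {(65,56), (65,57), (65,58), (66,56), (66,57), (66,58)}
These 10 distinct sets form the basis B.
Close under arbitrary unions to get τ_{X×Y}; counting gives |τ_{X×Y}| = 16.


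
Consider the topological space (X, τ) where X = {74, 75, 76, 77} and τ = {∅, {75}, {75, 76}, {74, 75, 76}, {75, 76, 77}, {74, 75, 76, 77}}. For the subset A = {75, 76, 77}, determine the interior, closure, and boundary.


int(A) = {75, 76, 77}, cl(A) = {74, 75, 76, 77}, ∂A = {74}.

Closed sets in (X, τ) are complements of opens:
  closed(X, τ) = {∅, {74}, {77}, {74, 77}, {74, 76, 77}, {74, 75, 76, 77}}.
int(A) = ⋃ {U ∈ τ : U ⊆ A}. Opens contained in A: ∅, {75}, {75, 76}, {75, 76, 77}.
Taking the union of these: int(A) = {75, 76, 77}.
cl(A) = ⋂ {C closed : A ⊆ C}. Closed sets containing A: {74, 75, 76, 77}.
Intersecting these: cl(A) = {74, 75, 76, 77}.
∂A = cl(A) ∖ int(A) = {74, 75, 76, 77} ∖ {75, 76, 77} = {74}.


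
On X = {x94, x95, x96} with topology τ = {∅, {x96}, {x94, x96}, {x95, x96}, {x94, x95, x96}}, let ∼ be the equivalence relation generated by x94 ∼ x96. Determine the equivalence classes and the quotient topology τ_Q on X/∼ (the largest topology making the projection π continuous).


X/∼ = {[x94=x96], [x95]}; |τ_Q| = 3.

Equivalence classes: [x94=x96], [x95].
Quotient map π: X → X/∼ sends x94 ↦ [x94=x96], x95 ↦ [x95], x96 ↦ [x94=x96].
For each subset V ⊆ X/∼, compute π^{-1}(V) ⊆ X and check whether π^{-1}(V) ∈ τ. V is open in τ_Q iff π^{-1}(V) ∈ τ.
  V = {}: π^{-1}(V) = ∅ ∈ τ ✓.
  V = {[x94=x96]}: π^{-1}(V) = {x94, x96} ∈ τ ✓.
  V = {[x95]}: π^{-1}(V) = {x95} ∉ τ ✗.
  V = {[x94=x96], [x95]}: π^{-1}(V) = {x94, x95, x96} ∈ τ ✓.
Open sets in the quotient: τ_Q = {{}, {[x94=x96]}, {[x94=x96], [x95]}} (3 elements).


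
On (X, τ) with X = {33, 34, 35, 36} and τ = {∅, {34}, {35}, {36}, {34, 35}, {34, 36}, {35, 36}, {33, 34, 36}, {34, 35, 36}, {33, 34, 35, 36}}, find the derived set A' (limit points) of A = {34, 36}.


A' = {33}

For each x ∈ X, list the open sets U ∈ τ with x ∈ U, then check whether U ∩ (A ∖ {x}) ≠ ∅ for every such U.
  x = 33: opens ∋ x are {33, 34, 36}, {33, 34, 35, 36}; each meets A ∖ {33}, so x IS a limit point.
  x = 34: open {34} ∋ x has {34} ∩ (A ∖ {34}) = ∅, so x is NOT a limit point.
  x = 35: open {35} ∋ x has {35} ∩ (A ∖ {35}) = ∅, so x is NOT a limit point.
  x = 36: open {36} ∋ x has {36} ∩ (A ∖ {36}) = ∅, so x is NOT a limit point.
Collecting: A' = {33}.


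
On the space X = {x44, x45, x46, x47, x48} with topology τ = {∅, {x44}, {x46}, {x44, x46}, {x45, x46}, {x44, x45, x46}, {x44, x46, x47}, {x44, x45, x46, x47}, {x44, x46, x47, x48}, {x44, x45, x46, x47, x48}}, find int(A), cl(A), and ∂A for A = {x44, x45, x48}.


int(A) = {x44}, cl(A) = {x44, x45, x47, x48}, ∂A = {x45, x47, x48}.

Closed sets in (X, τ) are complements of opens:
  closed(X, τ) = {∅, {x45}, {x48}, {x45, x48}, {x47, x48}, {x44, x47, x48}, {x45, x47, x48}, {x44, x45, x47, x48}, {x45, x46, x47, x48}, {x44, x45, x46, x47, x48}}.
int(A) = ⋃ {U ∈ τ : U ⊆ A}. Opens contained in A: ∅, {x44}.
Taking the union of these: int(A) = {x44}.
cl(A) = ⋂ {C closed : A ⊆ C}. Closed sets containing A: {x44, x45, x47, x48}, {x44, x45, x46, x47, x48}.
Intersecting these: cl(A) = {x44, x45, x47, x48}.
∂A = cl(A) ∖ int(A) = {x44, x45, x47, x48} ∖ {x44} = {x45, x47, x48}.


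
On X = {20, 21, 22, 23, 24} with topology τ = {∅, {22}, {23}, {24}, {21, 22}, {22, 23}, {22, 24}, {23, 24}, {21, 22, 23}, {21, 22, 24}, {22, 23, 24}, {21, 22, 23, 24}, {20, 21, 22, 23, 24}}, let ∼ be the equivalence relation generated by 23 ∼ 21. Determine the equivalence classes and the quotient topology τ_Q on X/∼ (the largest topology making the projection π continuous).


X/∼ = {[20], [21=23], [22], [24]}; |τ_Q| = 7.

Equivalence classes: [20], [21=23], [22], [24].
Quotient map π: X → X/∼ sends 20 ↦ [20], 21 ↦ [21=23], 22 ↦ [22], 23 ↦ [21=23], 24 ↦ [24].
For each subset V ⊆ X/∼, compute π^{-1}(V) ⊆ X and check whether π^{-1}(V) ∈ τ. V is open in τ_Q iff π^{-1}(V) ∈ τ.
  V = {}: π^{-1}(V) = ∅ ∈ τ ✓.
  V = {[20]}: π^{-1}(V) = {20} ∉ τ ✗.
  V = {[21=23]}: π^{-1}(V) = {21, 23} ∉ τ ✗.
  V = {[20], [21=23]}: π^{-1}(V) = {20, 21, 23} ∉ τ ✗.
  V = {[22]}: π^{-1}(V) = {22} ∈ τ ✓.
  V = {[20], [22]}: π^{-1}(V) = {20, 22} ∉ τ ✗.
  V = {[21=23], [22]}: π^{-1}(V) = {21, 22, 23} ∈ τ ✓.
  V = {[20], [21=23], [22]}: π^{-1}(V) = {20, 21, 22, 23} ∉ τ ✗.
  V = {[24]}: π^{-1}(V) = {24} ∈ τ ✓.
  V = {[20], [24]}: π^{-1}(V) = {20, 24} ∉ τ ✗.
  V = {[21=23], [24]}: π^{-1}(V) = {21, 23, 24} ∉ τ ✗.
  V = {[20], [21=23], [24]}: π^{-1}(V) = {20, 21, 23, 24} ∉ τ ✗.
  V = {[22], [24]}: π^{-1}(V) = {22, 24} ∈ τ ✓.
  V = {[20], [22], [24]}: π^{-1}(V) = {20, 22, 24} ∉ τ ✗.
  V = {[21=23], [22], [24]}: π^{-1}(V) = {21, 22, 23, 24} ∈ τ ✓.
  V = {[20], [21=23], [22], [24]}: π^{-1}(V) = {20, 21, 22, 23, 24} ∈ τ ✓.
Open sets in the quotient: τ_Q = {{}, {[22]}, {[21=23], [22]}, {[24]}, {[22], [24]}, {[21=23], [22], [24]}, {[20], [21=23], [22], [24]}} (7 elements).


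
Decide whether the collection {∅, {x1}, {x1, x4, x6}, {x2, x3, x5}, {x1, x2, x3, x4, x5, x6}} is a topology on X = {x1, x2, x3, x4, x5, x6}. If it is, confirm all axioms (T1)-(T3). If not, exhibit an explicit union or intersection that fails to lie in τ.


τ is NOT a topology on X.

Axiom (T1): ∅ ∈ τ? Yes; X ∈ τ? Yes.
Axiom (T2/T3): check pairwise unions and intersections of members of τ.
Counterexample for (T2): {x1} ∪ {x2, x3, x5} = {x1, x2, x3, x5} ∉ τ. Therefore τ is NOT a topology.


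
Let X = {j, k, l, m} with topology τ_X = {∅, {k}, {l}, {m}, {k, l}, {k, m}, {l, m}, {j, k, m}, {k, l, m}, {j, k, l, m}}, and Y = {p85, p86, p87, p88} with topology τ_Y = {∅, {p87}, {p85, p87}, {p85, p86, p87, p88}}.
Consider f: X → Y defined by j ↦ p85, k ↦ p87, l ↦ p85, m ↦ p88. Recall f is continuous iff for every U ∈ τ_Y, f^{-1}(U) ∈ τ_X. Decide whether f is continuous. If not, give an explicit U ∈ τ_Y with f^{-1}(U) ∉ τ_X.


f is NOT continuous.

Compute f^{-1}(U) for each U ∈ τ_Y:
  U = ∅: f^{-1}(U) = ∅ ∈ τ_X ✓.
  U = {p87}: f^{-1}(U) = {k} ∈ τ_X ✓.
  U = {p85, p87}: f^{-1}(U) = {j, k, l} ∉ τ_X ✗.
  U = {p85, p86, p87, p88}: f^{-1}(U) = {j, k, l, m} ∈ τ_X ✓.
Found U = {p85, p87} with f^{-1}(U) = {j, k, l} not in τ_X. Therefore f is NOT continuous.


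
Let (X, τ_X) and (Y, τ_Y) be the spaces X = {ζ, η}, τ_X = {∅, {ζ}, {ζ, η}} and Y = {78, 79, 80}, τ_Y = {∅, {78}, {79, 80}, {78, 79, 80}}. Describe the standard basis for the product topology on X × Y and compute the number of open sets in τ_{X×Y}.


Basis B = {∅ × ∅, {ζ} × {78}, {ζ, η} × {78}, {ζ} × {79, 80}, {ζ} × {78, 79, 80}, {ζ, η} × {79, 80}, {ζ, η} × {78, 79, 80}}; |τ_{X×Y}| = 9.

Enumerate products U × V with U ∈ τ_X, V ∈ τ_Y (deduplicated):
  ∅ × ∅ = {} (∅)
  {ζ} × {78} = {(ζ,78)}
  {ζ, η} × {78} = {(ζ,78), (η,78)}
  {ζ} × {79, 80} = {(ζ,79), (ζ,80)}
  {ζ} × {78, 79, 80} = {(ζ,78), (ζ,79), (ζ,80)}
  {ζ, η} × {79, 80} = {(ζ,79), (ζ,80), (η,79), (η,80)}
  {ζ, η} × {78, 79, 80} = {(ζ,78), (ζ,79), (ζ,80), (η,78), (η,79), (η,80)}
These 7 distinct sets form the basis B.
Close under arbitrary unions to get τ_{X×Y}; counting gives |τ_{X×Y}| = 9.


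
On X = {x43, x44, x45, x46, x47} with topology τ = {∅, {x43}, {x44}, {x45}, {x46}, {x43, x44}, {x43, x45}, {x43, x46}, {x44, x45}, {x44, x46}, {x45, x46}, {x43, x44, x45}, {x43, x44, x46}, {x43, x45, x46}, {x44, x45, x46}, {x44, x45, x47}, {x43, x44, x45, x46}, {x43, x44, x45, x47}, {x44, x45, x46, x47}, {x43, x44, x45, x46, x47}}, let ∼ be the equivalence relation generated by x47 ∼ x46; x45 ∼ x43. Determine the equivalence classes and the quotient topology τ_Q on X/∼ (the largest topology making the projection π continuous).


X/∼ = {[x43=x45], [x44], [x46=x47]}; |τ_Q| = 5.

Equivalence classes: [x43=x45], [x44], [x46=x47].
Quotient map π: X → X/∼ sends x43 ↦ [x43=x45], x44 ↦ [x44], x45 ↦ [x43=x45], x46 ↦ [x46=x47], x47 ↦ [x46=x47].
For each subset V ⊆ X/∼, compute π^{-1}(V) ⊆ X and check whether π^{-1}(V) ∈ τ. V is open in τ_Q iff π^{-1}(V) ∈ τ.
  V = {}: π^{-1}(V) = ∅ ∈ τ ✓.
  V = {[x43=x45]}: π^{-1}(V) = {x43, x45} ∈ τ ✓.
  V = {[x44]}: π^{-1}(V) = {x44} ∈ τ ✓.
  V = {[x43=x45], [x44]}: π^{-1}(V) = {x43, x44, x45} ∈ τ ✓.
  V = {[x46=x47]}: π^{-1}(V) = {x46, x47} ∉ τ ✗.
  V = {[x43=x45], [x46=x47]}: π^{-1}(V) = {x43, x45, x46, x47} ∉ τ ✗.
  V = {[x44], [x46=x47]}: π^{-1}(V) = {x44, x46, x47} ∉ τ ✗.
  V = {[x43=x45], [x44], [x46=x47]}: π^{-1}(V) = {x43, x44, x45, x46, x47} ∈ τ ✓.
Open sets in the quotient: τ_Q = {{}, {[x43=x45]}, {[x44]}, {[x43=x45], [x44]}, {[x43=x45], [x44], [x46=x47]}} (5 elements).


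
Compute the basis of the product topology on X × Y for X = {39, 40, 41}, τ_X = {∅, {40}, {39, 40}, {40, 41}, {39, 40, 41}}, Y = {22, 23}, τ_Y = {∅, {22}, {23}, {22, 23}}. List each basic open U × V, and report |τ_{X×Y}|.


Basis B = {∅ × ∅, {40} × {22}, {40} × {23}, {39, 40} × {22}, {39, 40} × {23}, {40} × {22, 23}, {40, 41} × {22}, {40, 41} × {23}, {39, 40, 41} × {22}, {39, 40, 41} × {23}, {39, 40} × {22, 23}, {40, 41} × {22, 23}, {39, 40, 41} × {22, 23}}; |τ_{X×Y}| = 25.

Enumerate products U × V with U ∈ τ_X, V ∈ τ_Y (deduplicated):
  ∅ × ∅ = {} (∅)
  {40} × {22} = {(40,22)}
  {40} × {23} = {(40,23)}
  {39, 40} × {22} = {(39,22), (40,22)}
  {39, 40} × {23} = {(39,23), (40,23)}
  {40} × {22, 23} = {(40,22), (40,23)}
  {40, 41} × {22} = {(40,22), (41,22)}
  {40, 41} × {23} = {(40,23), (41,23)}
  {39, 40, 41} × {22} = {(39,22), (40,22), (41,22)}
  {39, 40, 41} × {23} = {(39,23), (40,23), (41,23)}
  {39, 40} × {22, 23} = {(39,22), (39,23), (40,22), (40,23)}
  {40, 41} × {22, 23} = {(40,22), (40,23), (41,22), (41,23)}
  {39, 40, 41} × {22, 23} = {(39,22), (39,23), (40,22), (40,23), (41,22), (41,23)}
These 13 distinct sets form the basis B.
Close under arbitrary unions to get τ_{X×Y}; counting gives |τ_{X×Y}| = 25.


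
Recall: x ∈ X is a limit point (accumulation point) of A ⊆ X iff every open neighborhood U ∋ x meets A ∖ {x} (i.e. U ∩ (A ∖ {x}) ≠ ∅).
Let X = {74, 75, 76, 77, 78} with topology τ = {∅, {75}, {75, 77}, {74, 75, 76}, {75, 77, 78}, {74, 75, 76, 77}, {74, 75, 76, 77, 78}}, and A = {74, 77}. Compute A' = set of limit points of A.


A' = {76, 78}

For each x ∈ X, list the open sets U ∈ τ with x ∈ U, then check whether U ∩ (A ∖ {x}) ≠ ∅ for every such U.
  x = 74: open {74, 75, 76} ∋ x has {74, 75, 76} ∩ (A ∖ {74}) = ∅, so x is NOT a limit point.
  x = 75: open {75} ∋ x has {75} ∩ (A ∖ {75}) = ∅, so x is NOT a limit point.
  x = 76: opens ∋ x are {74, 75, 76}, {74, 75, 76, 77}, {74, 75, 76, 77, 78}; each meets A ∖ {76}, so x IS a limit point.
  x = 77: open {75, 77} ∋ x has {75, 77} ∩ (A ∖ {77}) = ∅, so x is NOT a limit point.
  x = 78: opens ∋ x are {75, 77, 78}, {74, 75, 76, 77, 78}; each meets A ∖ {78}, so x IS a limit point.
Collecting: A' = {76, 78}.


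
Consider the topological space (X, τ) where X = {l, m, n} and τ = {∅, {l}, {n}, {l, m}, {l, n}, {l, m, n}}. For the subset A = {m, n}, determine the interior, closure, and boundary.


int(A) = {n}, cl(A) = {m, n}, ∂A = {m}.

Closed sets in (X, τ) are complements of opens:
  closed(X, τ) = {∅, {m}, {n}, {l, m}, {m, n}, {l, m, n}}.
int(A) = ⋃ {U ∈ τ : U ⊆ A}. Opens contained in A: ∅, {n}.
Taking the union of these: int(A) = {n}.
cl(A) = ⋂ {C closed : A ⊆ C}. Closed sets containing A: {m, n}, {l, m, n}.
Intersecting these: cl(A) = {m, n}.
∂A = cl(A) ∖ int(A) = {m, n} ∖ {n} = {m}.


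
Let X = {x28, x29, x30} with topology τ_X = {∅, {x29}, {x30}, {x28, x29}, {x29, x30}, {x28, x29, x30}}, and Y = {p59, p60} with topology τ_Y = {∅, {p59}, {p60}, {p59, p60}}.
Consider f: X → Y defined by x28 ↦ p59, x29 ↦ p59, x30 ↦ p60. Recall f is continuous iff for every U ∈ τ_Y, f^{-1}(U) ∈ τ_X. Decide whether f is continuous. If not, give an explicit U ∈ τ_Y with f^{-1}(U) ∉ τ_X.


f IS continuous.

Compute f^{-1}(U) for each U ∈ τ_Y:
  U = ∅: f^{-1}(U) = ∅ ∈ τ_X ✓.
  U = {p59}: f^{-1}(U) = {x28, x29} ∈ τ_X ✓.
  U = {p60}: f^{-1}(U) = {x30} ∈ τ_X ✓.
  U = {p59, p60}: f^{-1}(U) = {x28, x29, x30} ∈ τ_X ✓.
Every preimage lies in τ_X, so f IS continuous.


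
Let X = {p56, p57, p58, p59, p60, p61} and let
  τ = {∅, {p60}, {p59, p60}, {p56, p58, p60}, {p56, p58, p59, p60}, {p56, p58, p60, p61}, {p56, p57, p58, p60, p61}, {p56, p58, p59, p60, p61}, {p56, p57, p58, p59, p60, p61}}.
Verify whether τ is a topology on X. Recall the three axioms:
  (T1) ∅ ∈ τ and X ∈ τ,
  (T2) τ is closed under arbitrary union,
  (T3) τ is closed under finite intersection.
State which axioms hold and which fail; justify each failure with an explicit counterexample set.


τ IS a topology on X.

Axiom (T1): ∅ ∈ τ? Yes; X ∈ τ? Yes.
Axiom (T2/T3): check pairwise unions and intersections of members of τ.
All pairwise intersections and unions checked — each lies in τ. Therefore τ satisfies (T1), (T2), (T3): it IS a topology on X.


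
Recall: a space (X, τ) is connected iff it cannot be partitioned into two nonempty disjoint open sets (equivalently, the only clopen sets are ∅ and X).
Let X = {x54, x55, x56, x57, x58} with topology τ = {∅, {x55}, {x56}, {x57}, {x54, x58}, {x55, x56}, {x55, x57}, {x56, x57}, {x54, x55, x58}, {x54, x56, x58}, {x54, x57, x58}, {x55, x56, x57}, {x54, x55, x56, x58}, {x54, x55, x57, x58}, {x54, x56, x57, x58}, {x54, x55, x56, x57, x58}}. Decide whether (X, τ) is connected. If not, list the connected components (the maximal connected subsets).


(X, τ) is disconnected; components = [{x55}, {x56}, {x57}, {x54, x58}].

Find clopen sets (U ∈ τ with X ∖ U ∈ τ):
  U = ∅, X ∖ U = {x54, x55, x56, x57, x58} — both open, so U is clopen.
  U = {x55}, X ∖ U = {x54, x56, x57, x58} — both open, so U is clopen.
  U = {x56}, X ∖ U = {x54, x55, x57, x58} — both open, so U is clopen.
  U = {x57}, X ∖ U = {x54, x55, x56, x58} — both open, so U is clopen.
  U = {x54, x58}, X ∖ U = {x55, x56, x57} — both open, so U is clopen.
  U = {x55, x56}, X ∖ U = {x54, x57, x58} — both open, so U is clopen.
  U = {x55, x57}, X ∖ U = {x54, x56, x58} — both open, so U is clopen.
  U = {x56, x57}, X ∖ U = {x54, x55, x58} — both open, so U is clopen.
  U = {x54, x55, x58}, X ∖ U = {x56, x57} — both open, so U is clopen.
  U = {x54, x56, x58}, X ∖ U = {x55, x57} — both open, so U is clopen.
  U = {x54, x57, x58}, X ∖ U = {x55, x56} — both open, so U is clopen.
  U = {x55, x56, x57}, X ∖ U = {x54, x58} — both open, so U is clopen.
  U = {x54, x55, x56, x58}, X ∖ U = {x57} — both open, so U is clopen.
  U = {x54, x55, x57, x58}, X ∖ U = {x56} — both open, so U is clopen.
  U = {x54, x56, x57, x58}, X ∖ U = {x55} — both open, so U is clopen.
  U = {x54, x55, x56, x57, x58}, X ∖ U = ∅ — both open, so U is clopen.
Nontrivial clopen(s) exist: e.g. {x55, x56}. So (X, τ) is disconnected.
Compute connected components by grouping points that agree on all clopens:
  component: {x55}
  component: {x56}
  component: {x57}
  component: {x54, x58}


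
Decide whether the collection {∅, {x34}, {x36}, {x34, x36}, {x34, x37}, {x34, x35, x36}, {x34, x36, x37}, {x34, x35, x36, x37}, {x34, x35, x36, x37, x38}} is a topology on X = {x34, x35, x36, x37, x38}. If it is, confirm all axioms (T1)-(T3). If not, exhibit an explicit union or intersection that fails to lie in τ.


τ IS a topology on X.

Axiom (T1): ∅ ∈ τ? Yes; X ∈ τ? Yes.
Axiom (T2/T3): check pairwise unions and intersections of members of τ.
All pairwise intersections and unions checked — each lies in τ. Therefore τ satisfies (T1), (T2), (T3): it IS a topology on X.


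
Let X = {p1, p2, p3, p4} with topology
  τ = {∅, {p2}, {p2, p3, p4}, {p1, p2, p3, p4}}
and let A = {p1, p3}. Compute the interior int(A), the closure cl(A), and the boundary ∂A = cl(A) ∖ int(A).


int(A) = ∅, cl(A) = {p1, p3, p4}, ∂A = {p1, p3, p4}.

Closed sets in (X, τ) are complements of opens:
  closed(X, τ) = {∅, {p1}, {p1, p3, p4}, {p1, p2, p3, p4}}.
int(A) = ⋃ {U ∈ τ : U ⊆ A}. Opens contained in A: ∅.
Taking the union of these: int(A) = ∅.
cl(A) = ⋂ {C closed : A ⊆ C}. Closed sets containing A: {p1, p3, p4}, {p1, p2, p3, p4}.
Intersecting these: cl(A) = {p1, p3, p4}.
∂A = cl(A) ∖ int(A) = {p1, p3, p4} ∖ ∅ = {p1, p3, p4}.


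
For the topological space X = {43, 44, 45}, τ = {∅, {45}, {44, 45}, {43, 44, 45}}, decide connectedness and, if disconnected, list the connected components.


(X, τ) is connected.

Find clopen sets (U ∈ τ with X ∖ U ∈ τ):
  U = ∅, X ∖ U = {43, 44, 45} — both open, so U is clopen.
  U = {43, 44, 45}, X ∖ U = ∅ — both open, so U is clopen.
Only trivial clopens (∅ and X) exist, so (X, τ) is connected.
Compute connected components by grouping points that agree on all clopens:
  component: {43, 44, 45}


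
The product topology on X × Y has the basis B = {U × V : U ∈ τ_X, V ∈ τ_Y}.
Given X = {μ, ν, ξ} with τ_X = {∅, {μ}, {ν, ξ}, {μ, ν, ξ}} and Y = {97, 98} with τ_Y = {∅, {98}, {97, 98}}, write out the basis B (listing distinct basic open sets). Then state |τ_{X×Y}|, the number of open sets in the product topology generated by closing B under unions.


Basis B = {∅ × ∅, {μ} × {98}, {μ} × {97, 98}, {ν, ξ} × {98}, {μ, ν, ξ} × {98}, {ν, ξ} × {97, 98}, {μ, ν, ξ} × {97, 98}}; |τ_{X×Y}| = 9.

Enumerate products U × V with U ∈ τ_X, V ∈ τ_Y (deduplicated):
  ∅ × ∅ = {} (∅)
  {μ} × {98} = {(μ,98)}
  {μ} × {97, 98} = {(μ,97), (μ,98)}
  {ν, ξ} × {98} = {(ν,98), (ξ,98)}
  {μ, ν, ξ} × {98} = {(μ,98), (ν,98), (ξ,98)}
  {ν, ξ} × {97, 98} = {(ν,97), (ν,98), (ξ,97), (ξ,98)}
  {μ, ν, ξ} × {97, 98} = {(μ,97), (μ,98), (ν,97), (ν,98), (ξ,97), (ξ,98)}
These 7 distinct sets form the basis B.
Close under arbitrary unions to get τ_{X×Y}; counting gives |τ_{X×Y}| = 9.


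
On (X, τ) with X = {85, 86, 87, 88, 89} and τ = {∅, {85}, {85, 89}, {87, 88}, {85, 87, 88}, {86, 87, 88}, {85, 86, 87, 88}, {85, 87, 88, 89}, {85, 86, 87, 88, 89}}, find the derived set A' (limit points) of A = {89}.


A' = ∅

For each x ∈ X, list the open sets U ∈ τ with x ∈ U, then check whether U ∩ (A ∖ {x}) ≠ ∅ for every such U.
  x = 85: open {85} ∋ x has {85} ∩ (A ∖ {85}) = ∅, so x is NOT a limit point.
  x = 86: open {86, 87, 88} ∋ x has {86, 87, 88} ∩ (A ∖ {86}) = ∅, so x is NOT a limit point.
  x = 87: open {87, 88} ∋ x has {87, 88} ∩ (A ∖ {87}) = ∅, so x is NOT a limit point.
  x = 88: open {87, 88} ∋ x has {87, 88} ∩ (A ∖ {88}) = ∅, so x is NOT a limit point.
  x = 89: open {85, 89} ∋ x has {85, 89} ∩ (A ∖ {89}) = ∅, so x is NOT a limit point.
Collecting: A' = ∅.


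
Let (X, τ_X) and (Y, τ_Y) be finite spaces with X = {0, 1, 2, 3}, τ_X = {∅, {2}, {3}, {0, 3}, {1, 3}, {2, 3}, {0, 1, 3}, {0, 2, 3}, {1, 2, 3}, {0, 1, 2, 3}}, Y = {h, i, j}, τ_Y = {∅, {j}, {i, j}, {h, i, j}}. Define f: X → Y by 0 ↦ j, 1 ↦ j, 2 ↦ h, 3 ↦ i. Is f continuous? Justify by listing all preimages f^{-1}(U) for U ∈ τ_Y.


f is NOT continuous.

Compute f^{-1}(U) for each U ∈ τ_Y:
  U = ∅: f^{-1}(U) = ∅ ∈ τ_X ✓.
  U = {j}: f^{-1}(U) = {0, 1} ∉ τ_X ✗.
  U = {i, j}: f^{-1}(U) = {0, 1, 3} ∈ τ_X ✓.
  U = {h, i, j}: f^{-1}(U) = {0, 1, 2, 3} ∈ τ_X ✓.
Found U = {j} with f^{-1}(U) = {0, 1} not in τ_X. Therefore f is NOT continuous.


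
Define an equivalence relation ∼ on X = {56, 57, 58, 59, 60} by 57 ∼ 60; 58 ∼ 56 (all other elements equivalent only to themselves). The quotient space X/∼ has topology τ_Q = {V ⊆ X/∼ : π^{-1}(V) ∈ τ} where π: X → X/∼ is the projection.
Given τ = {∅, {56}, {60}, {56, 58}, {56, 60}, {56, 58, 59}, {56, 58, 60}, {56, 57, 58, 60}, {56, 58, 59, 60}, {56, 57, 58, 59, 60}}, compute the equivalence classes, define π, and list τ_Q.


X/∼ = {[56=58], [57=60], [59]}; |τ_Q| = 5.

Equivalence classes: [56=58], [57=60], [59].
Quotient map π: X → X/∼ sends 56 ↦ [56=58], 57 ↦ [57=60], 58 ↦ [56=58], 59 ↦ [59], 60 ↦ [57=60].
For each subset V ⊆ X/∼, compute π^{-1}(V) ⊆ X and check whether π^{-1}(V) ∈ τ. V is open in τ_Q iff π^{-1}(V) ∈ τ.
  V = {}: π^{-1}(V) = ∅ ∈ τ ✓.
  V = {[56=58]}: π^{-1}(V) = {56, 58} ∈ τ ✓.
  V = {[57=60]}: π^{-1}(V) = {57, 60} ∉ τ ✗.
  V = {[56=58], [57=60]}: π^{-1}(V) = {56, 57, 58, 60} ∈ τ ✓.
  V = {[59]}: π^{-1}(V) = {59} ∉ τ ✗.
  V = {[56=58], [59]}: π^{-1}(V) = {56, 58, 59} ∈ τ ✓.
  V = {[57=60], [59]}: π^{-1}(V) = {57, 59, 60} ∉ τ ✗.
  V = {[56=58], [57=60], [59]}: π^{-1}(V) = {56, 57, 58, 59, 60} ∈ τ ✓.
Open sets in the quotient: τ_Q = {{}, {[56=58]}, {[56=58], [57=60]}, {[56=58], [59]}, {[56=58], [57=60], [59]}} (5 elements).


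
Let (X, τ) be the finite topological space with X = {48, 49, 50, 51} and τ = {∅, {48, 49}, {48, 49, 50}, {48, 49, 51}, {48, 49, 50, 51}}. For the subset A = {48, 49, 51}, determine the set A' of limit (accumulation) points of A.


A' = {48, 49, 50, 51}

For each x ∈ X, list the open sets U ∈ τ with x ∈ U, then check whether U ∩ (A ∖ {x}) ≠ ∅ for every such U.
  x = 48: opens ∋ x are {48, 49}, {48, 49, 50}, {48, 49, 51}, {48, 49, 50, 51}; each meets A ∖ {48}, so x IS a limit point.
  x = 49: opens ∋ x are {48, 49}, {48, 49, 50}, {48, 49, 51}, {48, 49, 50, 51}; each meets A ∖ {49}, so x IS a limit point.
  x = 50: opens ∋ x are {48, 49, 50}, {48, 49, 50, 51}; each meets A ∖ {50}, so x IS a limit point.
  x = 51: opens ∋ x are {48, 49, 51}, {48, 49, 50, 51}; each meets A ∖ {51}, so x IS a limit point.
Collecting: A' = {48, 49, 50, 51}.


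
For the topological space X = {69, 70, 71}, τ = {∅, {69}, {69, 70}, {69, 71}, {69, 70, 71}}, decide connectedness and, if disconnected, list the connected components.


(X, τ) is connected.

Find clopen sets (U ∈ τ with X ∖ U ∈ τ):
  U = ∅, X ∖ U = {69, 70, 71} — both open, so U is clopen.
  U = {69, 70, 71}, X ∖ U = ∅ — both open, so U is clopen.
Only trivial clopens (∅ and X) exist, so (X, τ) is connected.
Compute connected components by grouping points that agree on all clopens:
  component: {69, 70, 71}


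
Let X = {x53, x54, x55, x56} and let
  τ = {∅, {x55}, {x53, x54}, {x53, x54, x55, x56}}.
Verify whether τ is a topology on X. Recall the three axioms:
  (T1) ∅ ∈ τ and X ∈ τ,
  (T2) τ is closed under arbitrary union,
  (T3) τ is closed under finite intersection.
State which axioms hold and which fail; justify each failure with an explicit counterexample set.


τ is NOT a topology on X.

Axiom (T1): ∅ ∈ τ? Yes; X ∈ τ? Yes.
Axiom (T2/T3): check pairwise unions and intersections of members of τ.
Counterexample for (T2): {x55} ∪ {x53, x54} = {x53, x54, x55} ∉ τ. Therefore τ is NOT a topology.


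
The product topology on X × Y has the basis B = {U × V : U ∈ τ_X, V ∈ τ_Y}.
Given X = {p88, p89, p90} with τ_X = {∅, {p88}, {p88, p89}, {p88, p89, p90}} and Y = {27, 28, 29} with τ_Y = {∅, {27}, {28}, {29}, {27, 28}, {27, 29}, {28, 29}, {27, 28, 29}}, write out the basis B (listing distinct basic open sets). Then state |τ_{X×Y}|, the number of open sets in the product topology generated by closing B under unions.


Basis B = {∅ × ∅, {p88} × {27}, {p88} × {28}, {p88} × {29}, {p88} × {27, 28}, {p88} × {27, 29}, {p88, p89} × {27}, {p88} × {28, 29}, {p88, p89} × {28}, {p88, p89} × {29}, {p88} × {27, 28, 29}, {p88, p89, p90} × {27}, {p88, p89, p90} × {28}, {p88, p89, p90} × {29}, {p88, p89} × {27, 28}, {p88, p89} × {27, 29}, {p88, p89} × {28, 29}, {p88, p89} × {27, 28, 29}, {p88, p89, p90} × {27, 28}, {p88, p89, p90} × {27, 29}, {p88, p89, p90} × {28, 29}, {p88, p89, p90} × {27, 28, 29}}; |τ_{X×Y}| = 64.

Enumerate products U × V with U ∈ τ_X, V ∈ τ_Y (deduplicated):
  ∅ × ∅ = {} (∅)
  {p88} × {27} = {(p88,27)}
  {p88} × {28} = {(p88,28)}
  {p88} × {29} = {(p88,29)}
  {p88} × {27, 28} = {(p88,27), (p88,28)}
  {p88} × {27, 29} = {(p88,27), (p88,29)}
  {p88, p89} × {27} = {(p88,27), (p89,27)}
  {p88} × {28, 29} = {(p88,28), (p88,29)}
  {p88, p89} × {28} = {(p88,28), (p89,28)}
  {p88, p89} × {29} = {(p88,29), (p89,29)}
  {p88} × {27, 28, 29} = {(p88,27), (p88,28), (p88,29)}
  {p88, p89, p90} × {27} = {(p88,27), (p89,27), (p90,27)}
  {p88, p89, p90} × {28} = {(p88,28), (p89,28), (p90,28)}
  {p88, p89, p90} × {29} = {(p88,29), (p89,29), (p90,29)}
  {p88, p89} × {27, 28} = {(p88,27), (p88,28), (p89,27), (p89,28)}
  {p88, p89} × {27, 29} = {(p88,27), (p88,29), (p89,27), (p89,29)}
  {p88, p89} × {28, 29} = {(p88,28), (p88,29), (p89,28), (p89,29)}
  {p88, p89} × {27, 28, 29} = {(p88,27), (p88,28), (p88,29), (p89,27), (p89,28), (p89,29)}
  {p88, p89, p90} × {27, 28} = {(p88,27), (p88,28), (p89,27), (p89,28), (p90,27), (p90,28)}
  {p88, p89, p90} × {27, 29} = {(p88,27), (p88,29), (p89,27), (p89,29), (p90,27), (p90,29)}
  {p88, p89, p90} × {28, 29} = {(p88,28), (p88,29), (p89,28), (p89,29), (p90,28), (p90,29)}
  {p88, p89, p90} × {27, 28, 29} = {(p88,27), (p88,28), (p88,29), (p89,27), (p89,28), (p89,29), (p90,27), (p90,28), (p90,29)}
These 22 distinct sets form the basis B.
Close under arbitrary unions to get τ_{X×Y}; counting gives |τ_{X×Y}| = 64.


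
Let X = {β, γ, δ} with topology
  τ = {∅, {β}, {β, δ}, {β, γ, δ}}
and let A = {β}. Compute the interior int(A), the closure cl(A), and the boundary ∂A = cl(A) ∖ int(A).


int(A) = {β}, cl(A) = {β, γ, δ}, ∂A = {γ, δ}.

Closed sets in (X, τ) are complements of opens:
  closed(X, τ) = {∅, {γ}, {γ, δ}, {β, γ, δ}}.
int(A) = ⋃ {U ∈ τ : U ⊆ A}. Opens contained in A: ∅, {β}.
Taking the union of these: int(A) = {β}.
cl(A) = ⋂ {C closed : A ⊆ C}. Closed sets containing A: {β, γ, δ}.
Intersecting these: cl(A) = {β, γ, δ}.
∂A = cl(A) ∖ int(A) = {β, γ, δ} ∖ {β} = {γ, δ}.


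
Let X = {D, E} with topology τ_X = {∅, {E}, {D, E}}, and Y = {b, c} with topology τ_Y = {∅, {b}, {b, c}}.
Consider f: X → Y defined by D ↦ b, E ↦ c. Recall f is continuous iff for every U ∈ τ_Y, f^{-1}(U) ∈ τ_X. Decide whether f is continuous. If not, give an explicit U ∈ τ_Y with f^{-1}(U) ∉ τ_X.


f is NOT continuous.

Compute f^{-1}(U) for each U ∈ τ_Y:
  U = ∅: f^{-1}(U) = ∅ ∈ τ_X ✓.
  U = {b}: f^{-1}(U) = {D} ∉ τ_X ✗.
  U = {b, c}: f^{-1}(U) = {D, E} ∈ τ_X ✓.
Found U = {b} with f^{-1}(U) = {D} not in τ_X. Therefore f is NOT continuous.


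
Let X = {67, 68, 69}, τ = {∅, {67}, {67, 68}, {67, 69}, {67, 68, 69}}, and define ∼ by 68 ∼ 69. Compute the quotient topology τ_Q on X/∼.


X/∼ = {[67], [68=69]}; |τ_Q| = 3.

Equivalence classes: [67], [68=69].
Quotient map π: X → X/∼ sends 67 ↦ [67], 68 ↦ [68=69], 69 ↦ [68=69].
For each subset V ⊆ X/∼, compute π^{-1}(V) ⊆ X and check whether π^{-1}(V) ∈ τ. V is open in τ_Q iff π^{-1}(V) ∈ τ.
  V = {}: π^{-1}(V) = ∅ ∈ τ ✓.
  V = {[67]}: π^{-1}(V) = {67} ∈ τ ✓.
  V = {[68=69]}: π^{-1}(V) = {68, 69} ∉ τ ✗.
  V = {[67], [68=69]}: π^{-1}(V) = {67, 68, 69} ∈ τ ✓.
Open sets in the quotient: τ_Q = {{}, {[67]}, {[67], [68=69]}} (3 elements).


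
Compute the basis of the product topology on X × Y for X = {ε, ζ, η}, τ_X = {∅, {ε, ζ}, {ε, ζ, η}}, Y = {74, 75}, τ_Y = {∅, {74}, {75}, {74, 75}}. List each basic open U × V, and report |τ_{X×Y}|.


Basis B = {∅ × ∅, {ε, ζ} × {74}, {ε, ζ} × {75}, {ε, ζ, η} × {74}, {ε, ζ, η} × {75}, {ε, ζ} × {74, 75}, {ε, ζ, η} × {74, 75}}; |τ_{X×Y}| = 9.

Enumerate products U × V with U ∈ τ_X, V ∈ τ_Y (deduplicated):
  ∅ × ∅ = {} (∅)
  {ε, ζ} × {74} = {(ε,74), (ζ,74)}
  {ε, ζ} × {75} = {(ε,75), (ζ,75)}
  {ε, ζ, η} × {74} = {(ε,74), (ζ,74), (η,74)}
  {ε, ζ, η} × {75} = {(ε,75), (ζ,75), (η,75)}
  {ε, ζ} × {74, 75} = {(ε,74), (ε,75), (ζ,74), (ζ,75)}
  {ε, ζ, η} × {74, 75} = {(ε,74), (ε,75), (ζ,74), (ζ,75), (η,74), (η,75)}
These 7 distinct sets form the basis B.
Close under arbitrary unions to get τ_{X×Y}; counting gives |τ_{X×Y}| = 9.


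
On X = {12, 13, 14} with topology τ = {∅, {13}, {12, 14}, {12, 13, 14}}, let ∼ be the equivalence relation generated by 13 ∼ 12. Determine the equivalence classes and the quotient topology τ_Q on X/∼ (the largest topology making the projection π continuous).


X/∼ = {[12=13], [14]}; |τ_Q| = 2.

Equivalence classes: [12=13], [14].
Quotient map π: X → X/∼ sends 12 ↦ [12=13], 13 ↦ [12=13], 14 ↦ [14].
For each subset V ⊆ X/∼, compute π^{-1}(V) ⊆ X and check whether π^{-1}(V) ∈ τ. V is open in τ_Q iff π^{-1}(V) ∈ τ.
  V = {}: π^{-1}(V) = ∅ ∈ τ ✓.
  V = {[12=13]}: π^{-1}(V) = {12, 13} ∉ τ ✗.
  V = {[14]}: π^{-1}(V) = {14} ∉ τ ✗.
  V = {[12=13], [14]}: π^{-1}(V) = {12, 13, 14} ∈ τ ✓.
Open sets in the quotient: τ_Q = {{}, {[12=13], [14]}} (2 elements).


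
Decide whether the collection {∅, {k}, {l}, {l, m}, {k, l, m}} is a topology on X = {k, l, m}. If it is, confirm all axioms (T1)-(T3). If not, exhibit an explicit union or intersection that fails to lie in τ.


τ is NOT a topology on X.

Axiom (T1): ∅ ∈ τ? Yes; X ∈ τ? Yes.
Axiom (T2/T3): check pairwise unions and intersections of members of τ.
Counterexample for (T2): {k} ∪ {l} = {k, l} ∉ τ. Therefore τ is NOT a topology.


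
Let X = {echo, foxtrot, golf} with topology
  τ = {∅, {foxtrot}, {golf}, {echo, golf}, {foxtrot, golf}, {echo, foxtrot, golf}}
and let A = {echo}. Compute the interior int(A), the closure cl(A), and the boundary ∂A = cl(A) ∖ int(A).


int(A) = ∅, cl(A) = {echo}, ∂A = {echo}.

Closed sets in (X, τ) are complements of opens:
  closed(X, τ) = {∅, {echo}, {foxtrot}, {echo, foxtrot}, {echo, golf}, {echo, foxtrot, golf}}.
int(A) = ⋃ {U ∈ τ : U ⊆ A}. Opens contained in A: ∅.
Taking the union of these: int(A) = ∅.
cl(A) = ⋂ {C closed : A ⊆ C}. Closed sets containing A: {echo}, {echo, foxtrot}, {echo, golf}, {echo, foxtrot, golf}.
Intersecting these: cl(A) = {echo}.
∂A = cl(A) ∖ int(A) = {echo} ∖ ∅ = {echo}.


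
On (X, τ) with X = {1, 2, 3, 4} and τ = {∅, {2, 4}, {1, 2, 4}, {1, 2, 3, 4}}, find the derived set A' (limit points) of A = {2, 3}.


A' = {1, 3, 4}

For each x ∈ X, list the open sets U ∈ τ with x ∈ U, then check whether U ∩ (A ∖ {x}) ≠ ∅ for every such U.
  x = 1: opens ∋ x are {1, 2, 4}, {1, 2, 3, 4}; each meets A ∖ {1}, so x IS a limit point.
  x = 2: open {2, 4} ∋ x has {2, 4} ∩ (A ∖ {2}) = ∅, so x is NOT a limit point.
  x = 3: opens ∋ x are {1, 2, 3, 4}; each meets A ∖ {3}, so x IS a limit point.
  x = 4: opens ∋ x are {2, 4}, {1, 2, 4}, {1, 2, 3, 4}; each meets A ∖ {4}, so x IS a limit point.
Collecting: A' = {1, 3, 4}.


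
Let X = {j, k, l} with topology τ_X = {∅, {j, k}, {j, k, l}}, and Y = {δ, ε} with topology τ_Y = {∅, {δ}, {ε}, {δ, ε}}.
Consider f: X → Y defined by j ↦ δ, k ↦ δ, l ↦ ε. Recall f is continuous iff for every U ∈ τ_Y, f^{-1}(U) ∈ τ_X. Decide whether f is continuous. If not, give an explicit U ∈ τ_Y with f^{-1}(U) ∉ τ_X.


f is NOT continuous.

Compute f^{-1}(U) for each U ∈ τ_Y:
  U = ∅: f^{-1}(U) = ∅ ∈ τ_X ✓.
  U = {δ}: f^{-1}(U) = {j, k} ∈ τ_X ✓.
  U = {ε}: f^{-1}(U) = {l} ∉ τ_X ✗.
  U = {δ, ε}: f^{-1}(U) = {j, k, l} ∈ τ_X ✓.
Found U = {ε} with f^{-1}(U) = {l} not in τ_X. Therefore f is NOT continuous.


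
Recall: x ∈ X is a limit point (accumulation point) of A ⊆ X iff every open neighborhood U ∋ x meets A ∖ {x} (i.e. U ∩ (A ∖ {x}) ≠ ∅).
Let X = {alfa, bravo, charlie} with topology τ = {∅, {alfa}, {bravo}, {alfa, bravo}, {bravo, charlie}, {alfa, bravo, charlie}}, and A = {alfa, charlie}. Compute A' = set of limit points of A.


A' = ∅

For each x ∈ X, list the open sets U ∈ τ with x ∈ U, then check whether U ∩ (A ∖ {x}) ≠ ∅ for every such U.
  x = alfa: open {alfa} ∋ x has {alfa} ∩ (A ∖ {alfa}) = ∅, so x is NOT a limit point.
  x = bravo: open {bravo} ∋ x has {bravo} ∩ (A ∖ {bravo}) = ∅, so x is NOT a limit point.
  x = charlie: open {bravo, charlie} ∋ x has {bravo, charlie} ∩ (A ∖ {charlie}) = ∅, so x is NOT a limit point.
Collecting: A' = ∅.


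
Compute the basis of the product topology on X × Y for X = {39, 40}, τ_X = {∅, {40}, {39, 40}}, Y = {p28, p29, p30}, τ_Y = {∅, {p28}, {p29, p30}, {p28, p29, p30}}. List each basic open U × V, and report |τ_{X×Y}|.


Basis B = {∅ × ∅, {40} × {p28}, {39, 40} × {p28}, {40} × {p29, p30}, {40} × {p28, p29, p30}, {39, 40} × {p29, p30}, {39, 40} × {p28, p29, p30}}; |τ_{X×Y}| = 9.

Enumerate products U × V with U ∈ τ_X, V ∈ τ_Y (deduplicated):
  ∅ × ∅ = {} (∅)
  {40} × {p28} = {(40,p28)}
  {39, 40} × {p28} = {(39,p28), (40,p28)}
  {40} × {p29, p30} = {(40,p29), (40,p30)}
  {40} × {p28, p29, p30} = {(40,p28), (40,p29), (40,p30)}
  {39, 40} × {p29, p30} = {(39,p29), (39,p30), (40,p29), (40,p30)}
  {39, 40} × {p28, p29, p30} = {(39,p28), (39,p29), (39,p30), (40,p28), (40,p29), (40,p30)}
These 7 distinct sets form the basis B.
Close under arbitrary unions to get τ_{X×Y}; counting gives |τ_{X×Y}| = 9.
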